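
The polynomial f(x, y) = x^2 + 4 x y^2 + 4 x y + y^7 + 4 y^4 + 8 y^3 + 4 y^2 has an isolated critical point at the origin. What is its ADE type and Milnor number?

Type A_6, Milnor number mu = 6.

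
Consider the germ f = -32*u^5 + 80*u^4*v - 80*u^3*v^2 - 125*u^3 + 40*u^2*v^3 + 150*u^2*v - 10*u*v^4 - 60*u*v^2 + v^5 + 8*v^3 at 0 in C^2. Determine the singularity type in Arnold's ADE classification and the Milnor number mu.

The Hessian of f at 0 has rank 0. Corank 2; j^3 = -(5*u - 2*v)^3 is a perfect cube, so E-series; the 5-jet and mu = 8 give E_8.

Type E8, Milnor number mu = 8.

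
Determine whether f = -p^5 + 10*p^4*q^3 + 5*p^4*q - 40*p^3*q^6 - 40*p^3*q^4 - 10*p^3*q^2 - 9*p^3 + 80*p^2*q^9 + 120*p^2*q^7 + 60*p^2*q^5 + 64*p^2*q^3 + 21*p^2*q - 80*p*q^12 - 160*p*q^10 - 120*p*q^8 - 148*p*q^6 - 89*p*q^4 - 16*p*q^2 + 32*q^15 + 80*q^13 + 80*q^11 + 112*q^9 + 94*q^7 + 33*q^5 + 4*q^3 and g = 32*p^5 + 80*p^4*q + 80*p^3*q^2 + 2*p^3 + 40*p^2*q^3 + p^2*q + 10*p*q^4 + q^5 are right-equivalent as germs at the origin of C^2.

Yes.

The Hessian of f at 0 has rank 0. Corank 2; j^3 = -(p - q)*(3*p - 2*q)^2 has shape L^2 M (L != M), so D-series; mu = 6 gives D_6. The Hessian of g at 0 has rank 0. Corank 2; j^3 = p^2*(2*p + q) has shape L^2 M (L != M), so D-series; mu = 6 gives D_6. Both have type D_6, hence right-equivalent.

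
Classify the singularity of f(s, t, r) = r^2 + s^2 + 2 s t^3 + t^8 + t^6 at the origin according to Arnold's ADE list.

A_7

The Hessian of f at 0 is [[2, 0, 0], [0, 0, 0], [0, 0, 2]] with rank 2, so corank 1. A Groebner basis of the Jacobian ideal J(f) in C{s,t,r} is {s^3, s^2*t, s + t^3, r}; counting standard monomials gives mu = 7. Corank 1: A-series; mu = 7 gives A_7.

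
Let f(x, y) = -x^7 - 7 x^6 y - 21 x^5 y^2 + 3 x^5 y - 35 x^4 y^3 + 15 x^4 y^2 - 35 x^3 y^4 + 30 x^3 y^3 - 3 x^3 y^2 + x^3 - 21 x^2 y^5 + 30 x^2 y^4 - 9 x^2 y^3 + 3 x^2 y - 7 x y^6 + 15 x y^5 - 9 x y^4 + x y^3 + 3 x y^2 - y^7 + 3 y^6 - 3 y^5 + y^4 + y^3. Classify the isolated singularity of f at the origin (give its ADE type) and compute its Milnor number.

The Hessian of f at 0 has rank 0. Corank 2; j^3 = (x + y)^3 is a perfect cube, so E-series; the 4-jet and mu = 7 give E_7.

Type E_7, Milnor number mu = 7.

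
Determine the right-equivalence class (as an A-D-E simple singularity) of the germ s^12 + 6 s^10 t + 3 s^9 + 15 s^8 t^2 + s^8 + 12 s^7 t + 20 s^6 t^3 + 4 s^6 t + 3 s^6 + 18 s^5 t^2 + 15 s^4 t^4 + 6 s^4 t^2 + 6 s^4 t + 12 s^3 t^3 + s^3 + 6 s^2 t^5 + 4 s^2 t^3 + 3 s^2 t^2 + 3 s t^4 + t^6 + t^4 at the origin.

The Hessian of f at 0 has rank 0. Corank 2; j^3 = s^3 is a perfect cube, so E-series; the 4-jet and mu = 6 give E_6.

E_{6}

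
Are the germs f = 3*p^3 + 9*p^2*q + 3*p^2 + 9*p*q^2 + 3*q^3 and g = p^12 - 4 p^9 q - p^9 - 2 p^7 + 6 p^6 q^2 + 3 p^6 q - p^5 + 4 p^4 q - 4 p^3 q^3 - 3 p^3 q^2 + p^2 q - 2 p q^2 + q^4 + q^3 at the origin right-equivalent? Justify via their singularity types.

No.

The Hessian of f at 0 is [[6, 0], [0, 0]] with rank 1, so corank 1. A Groebner basis of the Jacobian ideal J(f) in C{p,q} is {q^2, p}; counting standard monomials gives mu = 2. Corank 1: A-series; mu = 2 gives A_2. The Hessian of g at 0 is [[0, 0], [0, 0]] with rank 0, so corank 2. A Groebner basis of the Jacobian ideal J(g) in C{p,q} is {p^3 + p^2/4 - q^2/4, p^2/4 + q^3 - q^2/4, p*q - q^2}; counting standard monomials gives mu = 5. Corank 2; j^3 = q*(p - q)^2 has shape L^2 M (L != M), so D-series; mu = 5 gives D_5. f is A_2 but g is D_5, hence not right-equivalent.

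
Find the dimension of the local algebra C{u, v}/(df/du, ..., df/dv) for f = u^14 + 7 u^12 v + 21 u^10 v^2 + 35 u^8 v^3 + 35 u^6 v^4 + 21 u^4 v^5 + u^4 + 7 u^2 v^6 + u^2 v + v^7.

The Hessian of f at 0 is [[0, 0], [0, 0]] with rank 0, so corank 2. A Groebner basis of the Jacobian ideal J(f) in C{u,v} is {u^2/7 + v^6, u^3, u*v}; counting standard monomials gives mu = 8. Corank 2; j^3 = u^2*v has shape L^2 M (L != M), so D-series; mu = 8 gives D_8.

8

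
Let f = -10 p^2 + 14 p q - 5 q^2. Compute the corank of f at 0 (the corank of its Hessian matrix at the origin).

0

Hessian at 0 has rank 2.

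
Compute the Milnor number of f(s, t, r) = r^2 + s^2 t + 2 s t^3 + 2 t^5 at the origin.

The Hessian of f at 0 has rank 1. Corank 2; j^3 = s^2*t has shape L^2 M (L != M), so D-series; mu = 6 gives D_6.

6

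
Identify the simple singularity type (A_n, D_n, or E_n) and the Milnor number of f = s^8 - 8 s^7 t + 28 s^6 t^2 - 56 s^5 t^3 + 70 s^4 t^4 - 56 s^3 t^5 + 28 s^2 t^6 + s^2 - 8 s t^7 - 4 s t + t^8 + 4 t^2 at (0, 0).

Type A7, Milnor number mu = 7.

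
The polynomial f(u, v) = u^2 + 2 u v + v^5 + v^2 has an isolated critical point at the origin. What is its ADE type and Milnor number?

The Hessian of f at 0 is [[2, 2], [2, 2]] with rank 1, so corank 1. A Groebner basis of the Jacobian ideal J(f) in C{u,v} is {v^4, u + v}; counting standard monomials gives mu = 4. Corank 1: A-series; mu = 4 gives A_4.

Type A_4, Milnor number mu = 4.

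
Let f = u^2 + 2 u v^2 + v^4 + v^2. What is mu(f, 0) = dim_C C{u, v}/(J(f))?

1

The Hessian of f at 0 is [[2, 0], [0, 2]] with rank 2, so corank 0. A Groebner basis of the Jacobian ideal J(f) in C{u,v} is {u, v}; counting standard monomials gives mu = 1. Corank 0: nondegenerate Morse point, so A_1.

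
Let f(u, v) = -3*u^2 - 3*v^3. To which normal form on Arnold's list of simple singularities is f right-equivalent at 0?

The Hessian of f at 0 has rank 1. Corank 1: A-series; mu = 2 gives A_2.

A_2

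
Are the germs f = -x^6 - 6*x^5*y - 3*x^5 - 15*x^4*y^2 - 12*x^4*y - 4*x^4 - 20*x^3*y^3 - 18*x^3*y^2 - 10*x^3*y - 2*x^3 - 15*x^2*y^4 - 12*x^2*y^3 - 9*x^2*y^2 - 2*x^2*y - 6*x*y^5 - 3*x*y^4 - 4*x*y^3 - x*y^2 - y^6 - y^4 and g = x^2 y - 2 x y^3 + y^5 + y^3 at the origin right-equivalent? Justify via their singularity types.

Yes.

The Hessian of f at 0 has rank 0. Corank 2; j^3 = -x*(2*x^2 + 2*x*y + y^2) splits into three distinct lines over C (the quadratic factor has nonzero discriminant), so D_4. The Hessian of g at 0 has rank 0. Corank 2; j^3 = y*(x^2 + y^2) splits into three distinct lines over C (the quadratic factor has nonzero discriminant), so D_4. Both have type D_4, hence right-equivalent.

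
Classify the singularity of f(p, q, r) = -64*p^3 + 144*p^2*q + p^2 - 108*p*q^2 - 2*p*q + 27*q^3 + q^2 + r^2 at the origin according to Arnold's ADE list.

The Hessian of f at 0 is [[2, -2, 0], [-2, 2, 0], [0, 0, 2]] with rank 2, so corank 1. A Groebner basis of the Jacobian ideal J(f) in C{p,q,r} is {q^2, p - q, r}; counting standard monomials gives mu = 2. Corank 1: A-series; mu = 2 gives A_2.

A_2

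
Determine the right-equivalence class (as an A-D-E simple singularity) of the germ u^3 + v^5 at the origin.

E8

The Hessian of f at 0 has rank 0. Corank 2; j^3 = u^3 is a perfect cube, so E-series; the 5-jet and mu = 8 give E_8.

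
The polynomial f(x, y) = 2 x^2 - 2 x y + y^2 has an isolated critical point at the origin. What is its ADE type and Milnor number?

Type A1, Milnor number mu = 1.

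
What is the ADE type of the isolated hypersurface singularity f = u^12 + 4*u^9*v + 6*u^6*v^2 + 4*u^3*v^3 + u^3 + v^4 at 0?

E6

The Hessian of f at 0 has rank 0. Corank 2; j^3 = u^3 is a perfect cube, so E-series; the 4-jet and mu = 6 give E_6.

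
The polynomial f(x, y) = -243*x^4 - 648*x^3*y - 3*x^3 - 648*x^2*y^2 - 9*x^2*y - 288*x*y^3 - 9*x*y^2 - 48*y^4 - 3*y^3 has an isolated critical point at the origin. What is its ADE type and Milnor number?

Type E_6, Milnor number mu = 6.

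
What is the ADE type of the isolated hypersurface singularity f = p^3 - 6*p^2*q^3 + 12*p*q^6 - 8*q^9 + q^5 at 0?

E_8

The Hessian of f at 0 has rank 0. Corank 2; j^3 = p^3 is a perfect cube, so E-series; the 5-jet and mu = 8 give E_8.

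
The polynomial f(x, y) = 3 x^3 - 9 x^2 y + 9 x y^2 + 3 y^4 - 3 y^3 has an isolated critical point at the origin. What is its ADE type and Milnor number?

Type E6, Milnor number mu = 6.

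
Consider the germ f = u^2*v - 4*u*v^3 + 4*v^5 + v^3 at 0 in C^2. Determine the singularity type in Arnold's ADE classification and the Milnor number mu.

Type D_{4}, Milnor number mu = 4.

The Hessian of f at 0 is [[0, 0], [0, 0]] with rank 0, so corank 2. A Groebner basis of the Jacobian ideal J(f) in C{u,v} is {v^3, u^2 + 3*v^2, u*v}; counting standard monomials gives mu = 4. Corank 2; j^3 = v*(u^2 + v^2) splits into three distinct lines over C (the quadratic factor has nonzero discriminant), so D_4.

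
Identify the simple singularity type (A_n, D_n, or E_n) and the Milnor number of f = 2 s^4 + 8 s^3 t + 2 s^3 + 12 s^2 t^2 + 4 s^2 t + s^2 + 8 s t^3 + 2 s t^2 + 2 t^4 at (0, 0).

Type A_{3}, Milnor number mu = 3.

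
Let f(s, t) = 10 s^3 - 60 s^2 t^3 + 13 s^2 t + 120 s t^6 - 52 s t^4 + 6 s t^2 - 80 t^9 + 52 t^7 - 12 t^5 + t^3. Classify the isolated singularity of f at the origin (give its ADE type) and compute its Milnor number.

Type D_4, Milnor number mu = 4.

The Hessian of f at 0 has rank 0. Corank 2; j^3 = (2*s + t)*(5*s^2 + 4*s*t + t^2) splits into three distinct lines over C (the quadratic factor has nonzero discriminant), so D_4.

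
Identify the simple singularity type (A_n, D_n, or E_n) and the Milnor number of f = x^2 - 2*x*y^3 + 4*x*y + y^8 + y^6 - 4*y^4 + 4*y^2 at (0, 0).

Type A7, Milnor number mu = 7.

The Hessian of f at 0 is [[2, 4], [4, 8]] with rank 1, so corank 1. A Groebner basis of the Jacobian ideal J(f) in C{x,y} is {x^3 - 12*x*y^2 - 16*x - 32*y, x^2*y + 4*x*y^2 + 4*x + 8*y, -x + y^3 - 2*y}; counting standard monomials gives mu = 7. Corank 1: A-series; mu = 7 gives A_7.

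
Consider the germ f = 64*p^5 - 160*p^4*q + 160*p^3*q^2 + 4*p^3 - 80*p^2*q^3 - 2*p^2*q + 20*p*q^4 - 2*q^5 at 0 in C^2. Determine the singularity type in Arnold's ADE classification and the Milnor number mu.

Type D6, Milnor number mu = 6.

The Hessian of f at 0 has rank 0. Corank 2; j^3 = 2*p^2*(2*p - q) has shape L^2 M (L != M), so D-series; mu = 6 gives D_6.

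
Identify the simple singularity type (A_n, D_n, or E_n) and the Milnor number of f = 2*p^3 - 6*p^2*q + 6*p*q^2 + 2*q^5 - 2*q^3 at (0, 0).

Type E8, Milnor number mu = 8.

The Hessian of f at 0 has rank 0. Corank 2; j^3 = 2*(p - q)^3 is a perfect cube, so E-series; the 5-jet and mu = 8 give E_8.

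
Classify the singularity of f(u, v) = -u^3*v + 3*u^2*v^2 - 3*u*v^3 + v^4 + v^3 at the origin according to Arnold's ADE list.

E_7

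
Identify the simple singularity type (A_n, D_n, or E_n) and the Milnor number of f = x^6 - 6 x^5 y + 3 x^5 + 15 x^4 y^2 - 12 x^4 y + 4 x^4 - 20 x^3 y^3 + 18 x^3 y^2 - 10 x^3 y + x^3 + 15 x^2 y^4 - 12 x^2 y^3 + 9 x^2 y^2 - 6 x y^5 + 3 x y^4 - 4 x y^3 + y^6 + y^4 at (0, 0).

Type E_{6}, Milnor number mu = 6.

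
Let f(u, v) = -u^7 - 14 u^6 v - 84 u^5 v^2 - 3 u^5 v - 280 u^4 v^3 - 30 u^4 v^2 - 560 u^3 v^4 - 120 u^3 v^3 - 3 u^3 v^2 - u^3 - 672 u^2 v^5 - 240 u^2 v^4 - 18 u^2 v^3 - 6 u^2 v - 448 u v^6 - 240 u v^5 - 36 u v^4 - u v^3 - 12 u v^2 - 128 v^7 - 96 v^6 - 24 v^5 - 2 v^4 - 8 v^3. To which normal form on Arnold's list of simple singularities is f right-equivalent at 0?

The Hessian of f at 0 has rank 0. Corank 2; j^3 = -(u + 2*v)^3 is a perfect cube, so E-series; the 4-jet and mu = 7 give E_7.

E_{7}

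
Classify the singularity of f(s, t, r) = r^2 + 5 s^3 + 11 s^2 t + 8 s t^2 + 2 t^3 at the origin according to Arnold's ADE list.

The Hessian of f at 0 has rank 1. Corank 2; j^3 = (s + t)*(5*s^2 + 6*s*t + 2*t^2) splits into three distinct lines over C (the quadratic factor has nonzero discriminant), so D_4.

D4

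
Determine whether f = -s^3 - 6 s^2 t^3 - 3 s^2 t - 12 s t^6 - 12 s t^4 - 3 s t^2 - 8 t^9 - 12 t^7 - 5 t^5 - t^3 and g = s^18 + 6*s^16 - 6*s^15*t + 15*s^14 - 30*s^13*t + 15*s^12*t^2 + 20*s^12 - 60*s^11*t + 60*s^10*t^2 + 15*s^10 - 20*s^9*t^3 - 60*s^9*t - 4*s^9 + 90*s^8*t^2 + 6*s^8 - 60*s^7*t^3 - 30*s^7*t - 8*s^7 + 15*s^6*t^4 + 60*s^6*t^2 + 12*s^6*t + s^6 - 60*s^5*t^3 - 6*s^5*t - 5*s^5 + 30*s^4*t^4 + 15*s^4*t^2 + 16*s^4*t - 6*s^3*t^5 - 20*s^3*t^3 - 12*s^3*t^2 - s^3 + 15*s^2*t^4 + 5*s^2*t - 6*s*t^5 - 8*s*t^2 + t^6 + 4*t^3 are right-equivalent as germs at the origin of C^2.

The Hessian of f at 0 has rank 0. Corank 2; j^3 = -(s + t)^3 is a perfect cube, so E-series; the 5-jet and mu = 8 give E_8. The Hessian of g at 0 has rank 0. Corank 2; j^3 = -(s - 2*t)^2*(s - t) has shape L^2 M (L != M), so D-series; mu = 7 gives D_7. f is E_8 but g is D_7, hence not right-equivalent.

No.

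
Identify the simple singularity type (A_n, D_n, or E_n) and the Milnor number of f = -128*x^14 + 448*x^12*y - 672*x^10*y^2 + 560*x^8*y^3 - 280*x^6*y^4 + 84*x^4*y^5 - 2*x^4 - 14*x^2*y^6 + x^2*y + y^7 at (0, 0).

Type D8, Milnor number mu = 8.

The Hessian of f at 0 has rank 0. Corank 2; j^3 = x^2*y has shape L^2 M (L != M), so D-series; mu = 8 gives D_8.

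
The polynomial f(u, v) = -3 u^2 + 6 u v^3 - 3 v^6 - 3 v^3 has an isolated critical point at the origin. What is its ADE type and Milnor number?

The Hessian of f at 0 has rank 1. Corank 1: A-series; mu = 2 gives A_2.

Type A2, Milnor number mu = 2.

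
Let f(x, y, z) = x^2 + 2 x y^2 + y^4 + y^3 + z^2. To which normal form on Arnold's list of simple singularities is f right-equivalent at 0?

A_2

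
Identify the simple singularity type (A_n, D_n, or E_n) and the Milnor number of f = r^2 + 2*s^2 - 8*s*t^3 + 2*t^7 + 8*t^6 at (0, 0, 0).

The Hessian of f at 0 has rank 2. Corank 1: A-series; mu = 6 gives A_6.

Type A_6, Milnor number mu = 6.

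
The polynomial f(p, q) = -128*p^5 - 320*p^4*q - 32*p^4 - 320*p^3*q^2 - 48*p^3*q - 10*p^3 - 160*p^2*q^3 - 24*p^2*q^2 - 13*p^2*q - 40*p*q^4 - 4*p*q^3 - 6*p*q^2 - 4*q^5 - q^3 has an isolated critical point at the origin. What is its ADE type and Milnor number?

Type D_{4}, Milnor number mu = 4.

The Hessian of f at 0 has rank 0. Corank 2; j^3 = -(2*p + q)*(5*p^2 + 4*p*q + q^2) splits into three distinct lines over C (the quadratic factor has nonzero discriminant), so D_4.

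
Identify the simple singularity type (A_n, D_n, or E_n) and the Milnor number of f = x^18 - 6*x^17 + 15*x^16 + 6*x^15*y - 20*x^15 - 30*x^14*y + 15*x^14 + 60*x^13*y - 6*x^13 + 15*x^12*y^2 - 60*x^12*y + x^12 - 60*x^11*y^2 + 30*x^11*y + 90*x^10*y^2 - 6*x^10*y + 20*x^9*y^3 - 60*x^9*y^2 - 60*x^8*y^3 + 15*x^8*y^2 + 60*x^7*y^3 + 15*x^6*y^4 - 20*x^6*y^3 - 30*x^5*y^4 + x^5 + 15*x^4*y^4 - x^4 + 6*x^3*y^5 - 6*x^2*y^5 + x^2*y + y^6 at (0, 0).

The Hessian of f at 0 has rank 0. Corank 2; j^3 = x^2*y has shape L^2 M (L != M), so D-series; mu = 7 gives D_7.

Type D_{7}, Milnor number mu = 7.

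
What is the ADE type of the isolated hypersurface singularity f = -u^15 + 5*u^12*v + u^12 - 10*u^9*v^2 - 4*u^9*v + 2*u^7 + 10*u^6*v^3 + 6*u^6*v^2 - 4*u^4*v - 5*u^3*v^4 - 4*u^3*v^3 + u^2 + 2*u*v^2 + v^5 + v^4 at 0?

The Hessian of f at 0 has rank 1. Corank 1: A-series; mu = 4 gives A_4.

A_4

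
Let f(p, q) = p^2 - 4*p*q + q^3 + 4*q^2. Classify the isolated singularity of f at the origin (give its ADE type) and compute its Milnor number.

Type A_2, Milnor number mu = 2.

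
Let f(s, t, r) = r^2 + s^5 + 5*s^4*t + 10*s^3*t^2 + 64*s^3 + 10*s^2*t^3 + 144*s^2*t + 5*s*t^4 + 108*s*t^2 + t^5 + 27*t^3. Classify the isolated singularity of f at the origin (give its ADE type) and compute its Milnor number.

Type E8, Milnor number mu = 8.

The Hessian of f at 0 has rank 1. Corank 2; j^3 = (4*s + 3*t)^3 is a perfect cube, so E-series; the 5-jet and mu = 8 give E_8.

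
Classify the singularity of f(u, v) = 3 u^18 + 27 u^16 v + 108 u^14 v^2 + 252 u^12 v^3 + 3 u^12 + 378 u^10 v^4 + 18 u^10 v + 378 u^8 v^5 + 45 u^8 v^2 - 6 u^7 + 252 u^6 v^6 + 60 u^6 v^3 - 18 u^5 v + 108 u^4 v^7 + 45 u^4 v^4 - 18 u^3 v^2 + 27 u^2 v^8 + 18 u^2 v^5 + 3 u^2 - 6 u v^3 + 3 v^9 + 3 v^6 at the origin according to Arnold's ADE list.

A8

The Hessian of f at 0 has rank 1. Corank 1: A-series; mu = 8 gives A_8.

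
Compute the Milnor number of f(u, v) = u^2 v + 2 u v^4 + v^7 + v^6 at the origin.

7

The Hessian of f at 0 has rank 0. Corank 2; j^3 = u^2*v has shape L^2 M (L != M), so D-series; mu = 7 gives D_7.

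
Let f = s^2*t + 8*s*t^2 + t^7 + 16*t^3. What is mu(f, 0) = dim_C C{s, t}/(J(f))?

The Hessian of f at 0 has rank 0. Corank 2; j^3 = t*(s + 4*t)^2 has shape L^2 M (L != M), so D-series; mu = 8 gives D_8.

8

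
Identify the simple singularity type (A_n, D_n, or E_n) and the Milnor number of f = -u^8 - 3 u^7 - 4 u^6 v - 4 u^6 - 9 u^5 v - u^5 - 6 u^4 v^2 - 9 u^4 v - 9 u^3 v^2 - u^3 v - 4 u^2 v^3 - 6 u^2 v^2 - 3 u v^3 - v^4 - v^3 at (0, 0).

The Hessian of f at 0 is [[0, 0], [0, 0]] with rank 0, so corank 2. A Groebner basis of the Jacobian ideal J(f) in C{u,v} is {u^3 - 6*u*v^2 + 3*v^2, u^2*v - u*v^2, v^3}; counting standard monomials gives mu = 7. Corank 2; j^3 = -v^3 is a perfect cube, so E-series; the 4-jet and mu = 7 give E_7.

Type E7, Milnor number mu = 7.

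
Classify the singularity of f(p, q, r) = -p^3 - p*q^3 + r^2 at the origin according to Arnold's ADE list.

The Hessian of f at 0 has rank 1. Corank 2; j^3 = -p^3 is a perfect cube, so E-series; the 4-jet and mu = 7 give E_7.

E_{7}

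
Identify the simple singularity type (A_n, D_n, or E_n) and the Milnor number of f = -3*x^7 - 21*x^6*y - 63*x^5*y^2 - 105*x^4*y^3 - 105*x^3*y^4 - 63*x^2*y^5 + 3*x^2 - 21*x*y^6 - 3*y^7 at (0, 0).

The Hessian of f at 0 has rank 1. Corank 1: A-series; mu = 6 gives A_6.

Type A_6, Milnor number mu = 6.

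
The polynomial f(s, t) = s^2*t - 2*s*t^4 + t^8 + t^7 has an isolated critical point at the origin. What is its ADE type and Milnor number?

Type D_{9}, Milnor number mu = 9.

The Hessian of f at 0 is [[0, 0], [0, 0]] with rank 0, so corank 2. A Groebner basis of the Jacobian ideal J(f) in C{s,t} is {s^2*t^2, -8*s^2*t - s^2 + s*t^3, -s*t + t^4, s^3}; counting standard monomials gives mu = 9. Corank 2; j^3 = s^2*t has shape L^2 M (L != M), so D-series; mu = 9 gives D_9.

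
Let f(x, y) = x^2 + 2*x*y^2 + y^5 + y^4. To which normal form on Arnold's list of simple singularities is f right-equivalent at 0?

The Hessian of f at 0 is [[2, 0], [0, 0]] with rank 1, so corank 1. A Groebner basis of the Jacobian ideal J(f) in C{x,y} is {x^2, x + y^2}; counting standard monomials gives mu = 4. Corank 1: A-series; mu = 4 gives A_4.

A4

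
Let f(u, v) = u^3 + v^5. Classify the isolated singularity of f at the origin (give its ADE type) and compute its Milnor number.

Type E_{8}, Milnor number mu = 8.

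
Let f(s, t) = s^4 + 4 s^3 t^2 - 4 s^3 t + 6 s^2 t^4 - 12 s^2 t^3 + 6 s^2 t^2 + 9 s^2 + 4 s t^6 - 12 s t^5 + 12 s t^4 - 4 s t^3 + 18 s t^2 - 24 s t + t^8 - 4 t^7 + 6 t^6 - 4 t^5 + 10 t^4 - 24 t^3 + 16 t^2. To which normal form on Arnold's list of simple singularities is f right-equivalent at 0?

The Hessian of f at 0 is [[18, -24], [-24, 32]] with rank 1, so corank 1. A Groebner basis of the Jacobian ideal J(f) in C{s,t} is {s^2 + 16*s/9 - 64*t/27, s*t + 4*s/3 - 16*t/9, s + t^2 - 4*t/3}; counting standard monomials gives mu = 3. Corank 1: A-series; mu = 3 gives A_3.

A_{3}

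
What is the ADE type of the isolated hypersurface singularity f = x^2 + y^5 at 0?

The Hessian of f at 0 is [[2, 0], [0, 0]] with rank 1, so corank 1. A Groebner basis of the Jacobian ideal J(f) in C{x,y} is {y^4, x}; counting standard monomials gives mu = 4. Corank 1: A-series; mu = 4 gives A_4.

A_4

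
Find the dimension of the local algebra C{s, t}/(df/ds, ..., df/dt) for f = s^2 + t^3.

2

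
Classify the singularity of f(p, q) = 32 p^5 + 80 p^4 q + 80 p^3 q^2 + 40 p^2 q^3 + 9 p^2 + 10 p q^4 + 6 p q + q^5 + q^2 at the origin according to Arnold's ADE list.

The Hessian of f at 0 is [[18, 6], [6, 2]] with rank 1, so corank 1. A Groebner basis of the Jacobian ideal J(f) in C{p,q} is {q^4, p + q/3}; counting standard monomials gives mu = 4. Corank 1: A-series; mu = 4 gives A_4.

A4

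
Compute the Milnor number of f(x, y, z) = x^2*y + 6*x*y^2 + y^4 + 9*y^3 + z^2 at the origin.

5

The Hessian of f at 0 has rank 1. Corank 2; j^3 = y*(x + 3*y)^2 has shape L^2 M (L != M), so D-series; mu = 5 gives D_5.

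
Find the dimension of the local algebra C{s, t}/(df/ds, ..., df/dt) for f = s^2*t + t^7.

The Hessian of f at 0 has rank 0. Corank 2; j^3 = s^2*t has shape L^2 M (L != M), so D-series; mu = 8 gives D_8.

8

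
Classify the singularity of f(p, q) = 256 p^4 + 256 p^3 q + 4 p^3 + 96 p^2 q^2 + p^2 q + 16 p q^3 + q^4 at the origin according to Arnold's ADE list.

D_{5}

The Hessian of f at 0 has rank 0. Corank 2; j^3 = p^2*(4*p + q) has shape L^2 M (L != M), so D-series; mu = 5 gives D_5.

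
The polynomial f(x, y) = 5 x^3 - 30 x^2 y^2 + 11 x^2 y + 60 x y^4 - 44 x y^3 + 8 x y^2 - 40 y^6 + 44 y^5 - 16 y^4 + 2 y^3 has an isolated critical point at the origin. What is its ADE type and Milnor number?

The Hessian of f at 0 has rank 0. Corank 2; j^3 = (x + y)*(5*x^2 + 6*x*y + 2*y^2) splits into three distinct lines over C (the quadratic factor has nonzero discriminant), so D_4.

Type D_{4}, Milnor number mu = 4.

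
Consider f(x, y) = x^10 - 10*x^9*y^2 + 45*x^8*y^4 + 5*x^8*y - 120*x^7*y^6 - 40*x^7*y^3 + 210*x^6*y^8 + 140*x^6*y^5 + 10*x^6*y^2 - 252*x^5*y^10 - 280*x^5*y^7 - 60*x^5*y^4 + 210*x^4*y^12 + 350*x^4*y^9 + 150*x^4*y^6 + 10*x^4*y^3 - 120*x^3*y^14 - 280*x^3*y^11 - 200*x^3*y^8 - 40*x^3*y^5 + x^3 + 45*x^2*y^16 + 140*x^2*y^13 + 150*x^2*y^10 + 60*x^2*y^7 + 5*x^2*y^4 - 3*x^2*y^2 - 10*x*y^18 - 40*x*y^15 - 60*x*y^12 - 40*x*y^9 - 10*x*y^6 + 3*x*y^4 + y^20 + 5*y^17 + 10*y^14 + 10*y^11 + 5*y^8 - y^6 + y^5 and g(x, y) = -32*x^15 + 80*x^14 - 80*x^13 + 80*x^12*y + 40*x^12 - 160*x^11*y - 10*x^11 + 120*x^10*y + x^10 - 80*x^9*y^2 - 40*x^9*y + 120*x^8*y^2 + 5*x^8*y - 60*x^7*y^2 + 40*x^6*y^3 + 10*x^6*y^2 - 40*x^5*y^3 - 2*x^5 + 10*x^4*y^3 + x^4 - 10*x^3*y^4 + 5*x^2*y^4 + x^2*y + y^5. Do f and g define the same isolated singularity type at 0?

No.

The Hessian of f at 0 has rank 0. Corank 2; j^3 = x^3 is a perfect cube, so E-series; the 5-jet and mu = 8 give E_8. The Hessian of g at 0 has rank 0. Corank 2; j^3 = x^2*y has shape L^2 M (L != M), so D-series; mu = 6 gives D_6. f is E_8 but g is D_6, hence not right-equivalent.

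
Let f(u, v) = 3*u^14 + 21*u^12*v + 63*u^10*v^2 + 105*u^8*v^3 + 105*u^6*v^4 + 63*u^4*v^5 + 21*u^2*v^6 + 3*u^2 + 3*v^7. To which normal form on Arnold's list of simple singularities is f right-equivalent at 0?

A6

The Hessian of f at 0 has rank 1. Corank 1: A-series; mu = 6 gives A_6.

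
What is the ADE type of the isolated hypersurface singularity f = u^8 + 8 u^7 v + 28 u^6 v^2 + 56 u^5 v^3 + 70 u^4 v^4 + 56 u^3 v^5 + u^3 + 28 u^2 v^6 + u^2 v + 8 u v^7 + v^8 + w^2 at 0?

D_{9}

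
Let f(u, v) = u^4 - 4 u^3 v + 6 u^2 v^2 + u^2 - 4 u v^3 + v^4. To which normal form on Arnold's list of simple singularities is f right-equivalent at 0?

A_{3}

The Hessian of f at 0 has rank 1. Corank 1: A-series; mu = 3 gives A_3.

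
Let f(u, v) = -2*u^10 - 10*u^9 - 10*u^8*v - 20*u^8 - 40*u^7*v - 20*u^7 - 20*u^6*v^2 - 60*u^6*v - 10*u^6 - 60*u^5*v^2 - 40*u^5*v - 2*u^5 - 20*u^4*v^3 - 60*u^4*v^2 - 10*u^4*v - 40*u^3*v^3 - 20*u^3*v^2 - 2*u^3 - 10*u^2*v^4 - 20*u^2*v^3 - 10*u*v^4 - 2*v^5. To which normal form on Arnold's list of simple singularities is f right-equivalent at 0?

E_{8}

The Hessian of f at 0 is [[0, 0], [0, 0]] with rank 0, so corank 2. A Groebner basis of the Jacobian ideal J(f) in C{u,v} is {v^5, u*v^3 + v^4/4, u^2}; counting standard monomials gives mu = 8. Corank 2; j^3 = -2*u^3 is a perfect cube, so E-series; the 5-jet and mu = 8 give E_8.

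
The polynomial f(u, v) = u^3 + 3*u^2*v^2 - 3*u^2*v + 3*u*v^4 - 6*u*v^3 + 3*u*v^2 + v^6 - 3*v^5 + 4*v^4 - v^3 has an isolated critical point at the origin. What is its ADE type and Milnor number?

Type E_{6}, Milnor number mu = 6.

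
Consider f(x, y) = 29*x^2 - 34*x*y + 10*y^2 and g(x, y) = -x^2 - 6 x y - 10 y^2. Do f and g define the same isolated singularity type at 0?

Yes.

The Hessian of f at 0 has rank 2. Corank 0: nondegenerate Morse point, so A_1. The Hessian of g at 0 has rank 2. Corank 0: nondegenerate Morse point, so A_1. Both have type A_1, hence right-equivalent.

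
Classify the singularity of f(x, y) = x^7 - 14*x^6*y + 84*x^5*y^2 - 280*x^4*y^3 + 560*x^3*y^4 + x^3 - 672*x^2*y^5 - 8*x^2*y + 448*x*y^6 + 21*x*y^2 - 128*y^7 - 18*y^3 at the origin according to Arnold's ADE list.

D8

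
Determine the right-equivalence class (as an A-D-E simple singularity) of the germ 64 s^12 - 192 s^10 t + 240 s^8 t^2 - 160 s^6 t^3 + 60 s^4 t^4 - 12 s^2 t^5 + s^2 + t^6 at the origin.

A5

The Hessian of f at 0 has rank 1. Corank 1: A-series; mu = 5 gives A_5.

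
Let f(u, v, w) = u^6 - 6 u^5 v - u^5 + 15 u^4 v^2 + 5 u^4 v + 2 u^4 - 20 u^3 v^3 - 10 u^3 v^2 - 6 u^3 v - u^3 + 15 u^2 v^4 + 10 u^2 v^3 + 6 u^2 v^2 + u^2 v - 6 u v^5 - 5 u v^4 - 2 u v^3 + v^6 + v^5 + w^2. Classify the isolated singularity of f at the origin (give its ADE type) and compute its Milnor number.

Type D_7, Milnor number mu = 7.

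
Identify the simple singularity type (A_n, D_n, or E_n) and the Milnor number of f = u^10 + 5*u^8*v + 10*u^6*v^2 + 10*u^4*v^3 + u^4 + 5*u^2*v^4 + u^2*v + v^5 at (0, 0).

Type D_{6}, Milnor number mu = 6.

The Hessian of f at 0 has rank 0. Corank 2; j^3 = u^2*v has shape L^2 M (L != M), so D-series; mu = 6 gives D_6.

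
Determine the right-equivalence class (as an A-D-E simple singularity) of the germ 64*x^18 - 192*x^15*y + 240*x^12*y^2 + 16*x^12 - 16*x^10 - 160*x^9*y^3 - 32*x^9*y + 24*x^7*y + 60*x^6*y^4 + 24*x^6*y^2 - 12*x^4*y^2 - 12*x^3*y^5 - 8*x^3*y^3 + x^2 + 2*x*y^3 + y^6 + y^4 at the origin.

A3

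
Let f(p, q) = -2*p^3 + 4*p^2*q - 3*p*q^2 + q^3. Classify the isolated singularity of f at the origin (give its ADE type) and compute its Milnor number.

Type D_{4}, Milnor number mu = 4.

The Hessian of f at 0 is [[0, 0], [0, 0]] with rank 0, so corank 2. A Groebner basis of the Jacobian ideal J(f) in C{p,q} is {q^3, p^2 - 3*q^2/2, p*q - 3*q^2/2}; counting standard monomials gives mu = 4. Corank 2; j^3 = -(p - q)*(2*p^2 - 2*p*q + q^2) splits into three distinct lines over C (the quadratic factor has nonzero discriminant), so D_4.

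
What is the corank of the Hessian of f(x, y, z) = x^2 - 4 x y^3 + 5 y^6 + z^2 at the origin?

The Hessian at 0 is [[2, 0, 0], [0, 0, 0], [0, 0, 2]] of rank 2; hence corank 1.

1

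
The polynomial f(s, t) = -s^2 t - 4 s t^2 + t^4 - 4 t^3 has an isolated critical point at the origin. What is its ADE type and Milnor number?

Type D5, Milnor number mu = 5.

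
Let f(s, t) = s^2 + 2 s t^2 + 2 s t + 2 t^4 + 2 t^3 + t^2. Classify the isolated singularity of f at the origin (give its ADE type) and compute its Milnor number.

Type A_{3}, Milnor number mu = 3.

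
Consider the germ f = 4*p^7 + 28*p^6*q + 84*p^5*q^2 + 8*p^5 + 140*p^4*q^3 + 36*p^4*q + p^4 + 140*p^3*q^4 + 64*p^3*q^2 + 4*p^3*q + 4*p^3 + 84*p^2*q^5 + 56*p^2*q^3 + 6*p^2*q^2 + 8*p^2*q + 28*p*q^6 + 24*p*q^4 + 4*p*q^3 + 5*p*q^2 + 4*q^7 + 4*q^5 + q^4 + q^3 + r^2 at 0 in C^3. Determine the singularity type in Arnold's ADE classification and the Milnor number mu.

Type D_5, Milnor number mu = 5.

The Hessian of f at 0 has rank 1. Corank 2; j^3 = (p + q)*(2*p + q)^2 has shape L^2 M (L != M), so D-series; mu = 5 gives D_5.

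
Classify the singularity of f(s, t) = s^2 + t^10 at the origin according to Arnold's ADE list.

The Hessian of f at 0 has rank 1. Corank 1: A-series; mu = 9 gives A_9.

A_9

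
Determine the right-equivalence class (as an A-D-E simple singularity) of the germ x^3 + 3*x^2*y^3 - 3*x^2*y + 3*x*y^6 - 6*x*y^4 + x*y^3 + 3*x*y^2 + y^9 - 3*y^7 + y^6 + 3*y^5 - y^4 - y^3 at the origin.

E_{7}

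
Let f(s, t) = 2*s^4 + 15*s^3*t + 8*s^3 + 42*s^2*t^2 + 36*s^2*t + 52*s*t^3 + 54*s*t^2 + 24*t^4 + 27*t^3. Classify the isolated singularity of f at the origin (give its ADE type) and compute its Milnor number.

Type E7, Milnor number mu = 7.

The Hessian of f at 0 has rank 0. Corank 2; j^3 = (2*s + 3*t)^3 is a perfect cube, so E-series; the 4-jet and mu = 7 give E_7.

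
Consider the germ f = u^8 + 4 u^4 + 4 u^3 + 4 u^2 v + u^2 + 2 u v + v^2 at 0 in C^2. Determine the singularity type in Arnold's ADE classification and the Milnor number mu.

Type A_7, Milnor number mu = 7.

The Hessian of f at 0 is [[2, 2], [2, 2]] with rank 1, so corank 1. A Groebner basis of the Jacobian ideal J(f) in C{u,v} is {u*v^3 - 3*u*v^2 + 5*u*v/4 - u/8 - 3*v^3/2 + v^2 - v/8, 7*u*v^2 - 7*u*v/2 + 3*u/8 + v^4 + 3*v^3 - 11*v^2/4 + 3*v/8, u^2 + u/2 + v/2}; counting standard monomials gives mu = 7. Corank 1: A-series; mu = 7 gives A_7.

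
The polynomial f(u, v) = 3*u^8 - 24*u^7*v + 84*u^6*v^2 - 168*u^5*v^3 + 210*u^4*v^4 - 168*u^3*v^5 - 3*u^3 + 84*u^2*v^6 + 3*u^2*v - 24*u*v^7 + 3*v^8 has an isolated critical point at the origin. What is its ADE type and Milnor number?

Type D_{9}, Milnor number mu = 9.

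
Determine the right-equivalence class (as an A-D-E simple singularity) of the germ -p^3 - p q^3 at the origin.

The Hessian of f at 0 has rank 0. Corank 2; j^3 = -p^3 is a perfect cube, so E-series; the 4-jet and mu = 7 give E_7.

E_{7}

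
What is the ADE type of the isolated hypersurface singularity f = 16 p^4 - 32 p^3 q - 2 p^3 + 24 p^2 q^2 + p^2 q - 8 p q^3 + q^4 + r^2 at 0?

D_{5}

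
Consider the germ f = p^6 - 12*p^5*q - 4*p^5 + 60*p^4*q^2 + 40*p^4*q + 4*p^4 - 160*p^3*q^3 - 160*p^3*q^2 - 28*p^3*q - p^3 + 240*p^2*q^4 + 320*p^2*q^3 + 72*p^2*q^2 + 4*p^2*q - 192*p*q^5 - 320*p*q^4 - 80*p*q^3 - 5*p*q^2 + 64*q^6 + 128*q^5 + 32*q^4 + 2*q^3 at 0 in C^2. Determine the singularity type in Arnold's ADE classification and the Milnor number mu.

Type D7, Milnor number mu = 7.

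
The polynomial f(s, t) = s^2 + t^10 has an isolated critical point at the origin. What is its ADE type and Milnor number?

Type A_9, Milnor number mu = 9.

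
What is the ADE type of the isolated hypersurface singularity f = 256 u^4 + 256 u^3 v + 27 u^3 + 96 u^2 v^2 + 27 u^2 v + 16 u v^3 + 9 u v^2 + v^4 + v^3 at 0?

The Hessian of f at 0 has rank 0. Corank 2; j^3 = (3*u + v)^3 is a perfect cube, so E-series; the 4-jet and mu = 6 give E_6.

E_6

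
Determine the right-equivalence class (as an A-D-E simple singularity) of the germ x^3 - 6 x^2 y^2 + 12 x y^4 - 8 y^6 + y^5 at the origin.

E8

The Hessian of f at 0 has rank 0. Corank 2; j^3 = x^3 is a perfect cube, so E-series; the 5-jet and mu = 8 give E_8.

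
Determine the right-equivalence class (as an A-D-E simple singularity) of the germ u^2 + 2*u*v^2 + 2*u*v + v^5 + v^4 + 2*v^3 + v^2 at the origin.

A_4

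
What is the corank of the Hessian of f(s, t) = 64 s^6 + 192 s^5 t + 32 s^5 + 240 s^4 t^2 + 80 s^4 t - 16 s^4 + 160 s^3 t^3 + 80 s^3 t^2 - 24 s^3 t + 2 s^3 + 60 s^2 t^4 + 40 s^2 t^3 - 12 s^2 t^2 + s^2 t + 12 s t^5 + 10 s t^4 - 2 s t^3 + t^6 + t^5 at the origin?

2

Hessian at 0 has rank 0.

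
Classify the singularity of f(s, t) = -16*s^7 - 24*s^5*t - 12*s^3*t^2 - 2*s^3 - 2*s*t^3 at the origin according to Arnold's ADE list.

E_7

The Hessian of f at 0 has rank 0. Corank 2; j^3 = -2*s^3 is a perfect cube, so E-series; the 4-jet and mu = 7 give E_7.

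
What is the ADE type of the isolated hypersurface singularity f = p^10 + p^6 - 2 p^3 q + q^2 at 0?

A_{9}

The Hessian of f at 0 has rank 1. Corank 1: A-series; mu = 9 gives A_9.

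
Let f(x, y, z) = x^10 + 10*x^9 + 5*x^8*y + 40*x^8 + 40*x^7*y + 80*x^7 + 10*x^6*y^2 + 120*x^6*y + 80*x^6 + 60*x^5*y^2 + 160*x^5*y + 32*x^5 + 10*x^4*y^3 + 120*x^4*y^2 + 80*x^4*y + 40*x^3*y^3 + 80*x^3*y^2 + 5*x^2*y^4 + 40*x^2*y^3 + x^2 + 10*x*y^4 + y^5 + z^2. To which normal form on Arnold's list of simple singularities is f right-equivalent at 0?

The Hessian of f at 0 has rank 2. Corank 1: A-series; mu = 4 gives A_4.

A_{4}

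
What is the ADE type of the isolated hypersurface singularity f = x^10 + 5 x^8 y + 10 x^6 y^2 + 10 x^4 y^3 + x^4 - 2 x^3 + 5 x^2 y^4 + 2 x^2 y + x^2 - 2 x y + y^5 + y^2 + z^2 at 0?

A_{4}

The Hessian of f at 0 has rank 2. Corank 1: A-series; mu = 4 gives A_4.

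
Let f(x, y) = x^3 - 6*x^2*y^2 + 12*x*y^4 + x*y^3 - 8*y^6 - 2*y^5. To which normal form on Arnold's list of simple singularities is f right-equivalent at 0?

E7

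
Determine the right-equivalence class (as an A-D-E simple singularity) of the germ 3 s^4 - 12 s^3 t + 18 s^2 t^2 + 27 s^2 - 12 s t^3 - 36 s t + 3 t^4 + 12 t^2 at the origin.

A3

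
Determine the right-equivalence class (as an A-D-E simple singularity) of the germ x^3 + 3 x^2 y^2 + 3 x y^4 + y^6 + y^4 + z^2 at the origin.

E_{6}

The Hessian of f at 0 is [[0, 0, 0], [0, 0, 0], [0, 0, 2]] with rank 1, so corank 2. A Groebner basis of the Jacobian ideal J(f) in C{x,y,z} is {x^3, x^2*y, x^2/2 + x*y^2, y^3, z}; counting standard monomials gives mu = 6. Corank 2; j^3 = x^3 is a perfect cube, so E-series; the 4-jet and mu = 6 give E_6.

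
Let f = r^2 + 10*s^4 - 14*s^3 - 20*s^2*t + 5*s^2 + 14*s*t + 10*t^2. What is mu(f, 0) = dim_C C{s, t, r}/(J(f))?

1

The Hessian of f at 0 has rank 3. Corank 0: nondegenerate Morse point, so A_1.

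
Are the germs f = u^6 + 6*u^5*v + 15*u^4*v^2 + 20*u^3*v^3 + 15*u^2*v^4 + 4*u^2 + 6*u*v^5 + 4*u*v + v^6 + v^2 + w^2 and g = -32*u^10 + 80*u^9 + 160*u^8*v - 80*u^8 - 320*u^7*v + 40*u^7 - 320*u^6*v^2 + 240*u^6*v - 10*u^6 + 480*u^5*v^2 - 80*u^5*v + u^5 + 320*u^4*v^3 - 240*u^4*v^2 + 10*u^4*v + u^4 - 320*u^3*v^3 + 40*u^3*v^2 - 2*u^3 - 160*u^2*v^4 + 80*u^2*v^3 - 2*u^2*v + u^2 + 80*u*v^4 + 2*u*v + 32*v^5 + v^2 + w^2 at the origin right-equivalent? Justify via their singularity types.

No.

The Hessian of f at 0 has rank 2. Corank 1: A-series; mu = 5 gives A_5. The Hessian of g at 0 has rank 2. Corank 1: A-series; mu = 4 gives A_4. f is A_5 but g is A_4, hence not right-equivalent.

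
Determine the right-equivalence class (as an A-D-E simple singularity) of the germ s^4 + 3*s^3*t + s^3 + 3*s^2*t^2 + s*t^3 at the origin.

E7

The Hessian of f at 0 has rank 0. Corank 2; j^3 = s^3 is a perfect cube, so E-series; the 4-jet and mu = 7 give E_7.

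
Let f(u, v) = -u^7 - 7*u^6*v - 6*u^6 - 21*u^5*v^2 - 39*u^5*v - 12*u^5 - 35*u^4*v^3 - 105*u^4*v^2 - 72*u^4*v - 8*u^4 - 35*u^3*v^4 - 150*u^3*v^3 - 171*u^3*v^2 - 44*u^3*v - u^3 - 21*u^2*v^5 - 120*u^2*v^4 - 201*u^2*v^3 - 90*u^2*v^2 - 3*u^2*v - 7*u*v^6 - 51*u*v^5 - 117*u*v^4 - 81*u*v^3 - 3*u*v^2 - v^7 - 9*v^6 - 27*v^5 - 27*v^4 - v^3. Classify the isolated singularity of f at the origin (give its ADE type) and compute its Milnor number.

Type E_7, Milnor number mu = 7.

The Hessian of f at 0 has rank 0. Corank 2; j^3 = -(u + v)^3 is a perfect cube, so E-series; the 4-jet and mu = 7 give E_7.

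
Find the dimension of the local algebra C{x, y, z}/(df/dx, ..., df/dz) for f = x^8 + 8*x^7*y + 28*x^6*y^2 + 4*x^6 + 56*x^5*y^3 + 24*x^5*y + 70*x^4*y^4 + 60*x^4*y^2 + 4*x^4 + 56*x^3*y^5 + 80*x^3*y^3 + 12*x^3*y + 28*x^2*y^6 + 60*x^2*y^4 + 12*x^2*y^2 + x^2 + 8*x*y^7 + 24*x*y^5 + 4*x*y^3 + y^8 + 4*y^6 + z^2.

The Hessian of f at 0 has rank 2. Corank 1: A-series; mu = 7 gives A_7.

7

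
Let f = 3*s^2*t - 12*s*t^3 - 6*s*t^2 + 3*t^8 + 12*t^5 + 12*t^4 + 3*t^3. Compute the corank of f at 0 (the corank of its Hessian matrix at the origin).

The Hessian at 0 is [[0, 0], [0, 0]] of rank 0; hence corank 2.

2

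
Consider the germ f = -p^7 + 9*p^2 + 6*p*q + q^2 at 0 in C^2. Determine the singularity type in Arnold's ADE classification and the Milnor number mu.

The Hessian of f at 0 has rank 1. Corank 1: A-series; mu = 6 gives A_6.

Type A_{6}, Milnor number mu = 6.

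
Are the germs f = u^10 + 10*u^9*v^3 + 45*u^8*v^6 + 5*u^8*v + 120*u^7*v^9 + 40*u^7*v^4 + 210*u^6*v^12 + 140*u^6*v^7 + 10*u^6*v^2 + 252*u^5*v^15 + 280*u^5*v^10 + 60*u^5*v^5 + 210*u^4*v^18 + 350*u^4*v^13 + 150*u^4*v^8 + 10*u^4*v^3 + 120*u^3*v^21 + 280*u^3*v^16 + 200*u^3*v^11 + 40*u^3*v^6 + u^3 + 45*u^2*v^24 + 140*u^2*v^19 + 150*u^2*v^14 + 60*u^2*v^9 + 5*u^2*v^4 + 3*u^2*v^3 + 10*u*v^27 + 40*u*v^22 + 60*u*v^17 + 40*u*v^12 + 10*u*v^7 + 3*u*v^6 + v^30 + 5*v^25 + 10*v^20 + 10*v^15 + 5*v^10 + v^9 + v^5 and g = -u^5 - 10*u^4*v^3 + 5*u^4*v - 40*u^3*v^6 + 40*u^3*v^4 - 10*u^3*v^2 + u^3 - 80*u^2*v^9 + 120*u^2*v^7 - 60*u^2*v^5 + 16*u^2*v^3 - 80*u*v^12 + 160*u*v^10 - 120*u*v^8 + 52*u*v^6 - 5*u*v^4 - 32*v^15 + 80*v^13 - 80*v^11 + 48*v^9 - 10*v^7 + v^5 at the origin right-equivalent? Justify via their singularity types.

Yes.

The Hessian of f at 0 is [[0, 0], [0, 0]] with rank 0, so corank 2. A Groebner basis of the Jacobian ideal J(f) in C{u,v} is {u^2/2 + u*v^3, v^4, u^3, u^2*v}; counting standard monomials gives mu = 8. Corank 2; j^3 = u^3 is a perfect cube, so E-series; the 5-jet and mu = 8 give E_8. The Hessian of g at 0 is [[0, 0], [0, 0]] with rank 0, so corank 2. A Groebner basis of the Jacobian ideal J(g) in C{u,v} is {u^2/4 + u*v^3, u^2 + v^4, u^3, u^2*v}; counting standard monomials gives mu = 8. Corank 2; j^3 = u^3 is a perfect cube, so E-series; the 5-jet and mu = 8 give E_8. Both have type E_8, hence right-equivalent.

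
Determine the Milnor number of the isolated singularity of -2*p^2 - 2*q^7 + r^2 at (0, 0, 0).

The Hessian of f at 0 has rank 2. Corank 1: A-series; mu = 6 gives A_6.

6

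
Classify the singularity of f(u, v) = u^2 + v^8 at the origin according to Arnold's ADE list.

A7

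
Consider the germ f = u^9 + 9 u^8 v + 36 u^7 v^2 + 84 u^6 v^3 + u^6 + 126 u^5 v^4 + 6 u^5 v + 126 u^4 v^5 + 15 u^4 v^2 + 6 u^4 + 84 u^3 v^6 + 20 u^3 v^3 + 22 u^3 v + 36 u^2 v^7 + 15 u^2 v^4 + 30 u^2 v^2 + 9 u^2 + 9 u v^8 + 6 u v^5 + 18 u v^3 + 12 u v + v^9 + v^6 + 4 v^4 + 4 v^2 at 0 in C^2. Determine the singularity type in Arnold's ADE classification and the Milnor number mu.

Type A8, Milnor number mu = 8.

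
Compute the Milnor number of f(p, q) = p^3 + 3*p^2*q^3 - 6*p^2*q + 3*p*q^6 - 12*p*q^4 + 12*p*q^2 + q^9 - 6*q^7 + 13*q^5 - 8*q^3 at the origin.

8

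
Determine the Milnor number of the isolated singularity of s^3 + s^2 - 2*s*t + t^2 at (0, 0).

The Hessian of f at 0 is [[2, -2], [-2, 2]] with rank 1, so corank 1. A Groebner basis of the Jacobian ideal J(f) in C{s,t} is {t^2, s - t}; counting standard monomials gives mu = 2. Corank 1: A-series; mu = 2 gives A_2.

2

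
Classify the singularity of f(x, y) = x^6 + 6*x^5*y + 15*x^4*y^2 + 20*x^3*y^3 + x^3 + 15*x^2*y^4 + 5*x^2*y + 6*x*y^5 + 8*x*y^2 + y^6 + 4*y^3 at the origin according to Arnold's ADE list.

D_7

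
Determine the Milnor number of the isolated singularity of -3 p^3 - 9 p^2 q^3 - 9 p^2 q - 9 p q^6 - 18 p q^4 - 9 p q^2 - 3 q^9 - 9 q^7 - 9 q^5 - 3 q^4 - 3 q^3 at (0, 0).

The Hessian of f at 0 is [[0, 0], [0, 0]] with rank 0, so corank 2. A Groebner basis of the Jacobian ideal J(f) in C{p,q} is {q^3, p^2 + 2*p*q + q^2}; counting standard monomials gives mu = 6. Corank 2; j^3 = -3*(p + q)^3 is a perfect cube, so E-series; the 4-jet and mu = 6 give E_6.

6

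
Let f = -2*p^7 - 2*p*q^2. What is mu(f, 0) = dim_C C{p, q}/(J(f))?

8

The Hessian of f at 0 has rank 0. Corank 2; j^3 = -2*p*q^2 has shape L^2 M (L != M), so D-series; mu = 8 gives D_8.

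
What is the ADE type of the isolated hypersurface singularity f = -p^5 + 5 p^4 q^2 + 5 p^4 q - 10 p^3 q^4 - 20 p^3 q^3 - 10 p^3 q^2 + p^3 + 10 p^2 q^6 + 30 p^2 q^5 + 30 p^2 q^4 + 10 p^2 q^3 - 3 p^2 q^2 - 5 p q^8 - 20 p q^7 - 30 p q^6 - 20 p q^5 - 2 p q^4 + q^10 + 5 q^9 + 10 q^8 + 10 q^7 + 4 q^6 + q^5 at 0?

The Hessian of f at 0 has rank 0. Corank 2; j^3 = p^3 is a perfect cube, so E-series; the 5-jet and mu = 8 give E_8.

E_{8}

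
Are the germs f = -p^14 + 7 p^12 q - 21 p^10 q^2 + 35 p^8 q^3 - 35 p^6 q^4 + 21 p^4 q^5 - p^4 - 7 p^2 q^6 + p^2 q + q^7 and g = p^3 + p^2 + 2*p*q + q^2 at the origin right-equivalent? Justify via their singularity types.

No.

The Hessian of f at 0 is [[0, 0], [0, 0]] with rank 0, so corank 2. A Groebner basis of the Jacobian ideal J(f) in C{p,q} is {p^2/7 + q^6, p^3, p*q}; counting standard monomials gives mu = 8. Corank 2; j^3 = p^2*q has shape L^2 M (L != M), so D-series; mu = 8 gives D_8. The Hessian of g at 0 is [[2, 2], [2, 2]] with rank 1, so corank 1. A Groebner basis of the Jacobian ideal J(g) in C{p,q} is {q^2, p + q}; counting standard monomials gives mu = 2. Corank 1: A-series; mu = 2 gives A_2. f is D_8 but g is A_2, hence not right-equivalent.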